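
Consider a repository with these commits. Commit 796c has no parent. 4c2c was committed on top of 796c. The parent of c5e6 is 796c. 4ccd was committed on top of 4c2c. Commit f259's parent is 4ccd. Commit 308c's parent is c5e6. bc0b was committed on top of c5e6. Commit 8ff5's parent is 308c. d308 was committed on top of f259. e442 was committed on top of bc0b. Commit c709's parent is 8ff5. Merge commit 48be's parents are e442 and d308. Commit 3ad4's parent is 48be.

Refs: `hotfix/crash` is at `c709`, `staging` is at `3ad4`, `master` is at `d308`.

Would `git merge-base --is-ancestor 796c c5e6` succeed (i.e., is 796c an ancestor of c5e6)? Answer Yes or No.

Ancestors of c5e6 (commits reachable by following parents): {796c, c5e6}.
796c is in that set, so it is an ancestor of c5e6.

Yes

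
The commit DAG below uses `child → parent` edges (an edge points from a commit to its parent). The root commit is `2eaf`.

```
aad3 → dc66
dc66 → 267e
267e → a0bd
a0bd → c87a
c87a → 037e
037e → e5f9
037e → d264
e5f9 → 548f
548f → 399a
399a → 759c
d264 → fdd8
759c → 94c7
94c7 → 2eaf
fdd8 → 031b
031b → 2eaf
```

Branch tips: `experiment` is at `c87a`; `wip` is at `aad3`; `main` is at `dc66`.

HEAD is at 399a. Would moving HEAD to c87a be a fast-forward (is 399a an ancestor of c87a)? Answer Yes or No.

A fast-forward from 399a to c87a is possible iff 399a is an ancestor of c87a.
Ancestors of c87a: {031b, 037e, 2eaf, 399a, 548f, 759c, 94c7, c87a, d264, e5f9, fdd8}.
399a is among them, so fast-forward is possible.

Yes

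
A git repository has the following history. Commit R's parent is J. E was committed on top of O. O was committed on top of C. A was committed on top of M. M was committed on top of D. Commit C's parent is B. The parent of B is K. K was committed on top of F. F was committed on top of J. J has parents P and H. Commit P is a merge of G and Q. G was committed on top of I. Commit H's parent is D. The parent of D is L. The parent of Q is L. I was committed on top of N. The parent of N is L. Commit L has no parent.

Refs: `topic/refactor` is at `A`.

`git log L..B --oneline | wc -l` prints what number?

11

Reachable from B: {B, D, F, G, H, I, J, K, L, N, P, Q}.
Reachable from L: {L}.
In B's history but not L's: {B, D, F, G, H, I, J, K, N, P, Q} — 11 commits.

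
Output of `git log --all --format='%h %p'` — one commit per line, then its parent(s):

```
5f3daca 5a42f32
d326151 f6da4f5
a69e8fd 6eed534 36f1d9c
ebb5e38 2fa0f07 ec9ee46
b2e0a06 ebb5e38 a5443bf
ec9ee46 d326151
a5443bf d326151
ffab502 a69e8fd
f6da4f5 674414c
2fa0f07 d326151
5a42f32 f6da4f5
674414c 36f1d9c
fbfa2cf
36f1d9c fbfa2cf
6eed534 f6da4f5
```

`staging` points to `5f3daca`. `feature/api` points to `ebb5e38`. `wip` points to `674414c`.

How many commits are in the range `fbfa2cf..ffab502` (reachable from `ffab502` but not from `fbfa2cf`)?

Reachable from ffab502: {36f1d9c, 674414c, 6eed534, a69e8fd, f6da4f5, fbfa2cf, ffab502}.
Reachable from fbfa2cf: {fbfa2cf}.
In ffab502's history but not fbfa2cf's: {36f1d9c, 674414c, 6eed534, a69e8fd, f6da4f5, ffab502} — 6 commits.

6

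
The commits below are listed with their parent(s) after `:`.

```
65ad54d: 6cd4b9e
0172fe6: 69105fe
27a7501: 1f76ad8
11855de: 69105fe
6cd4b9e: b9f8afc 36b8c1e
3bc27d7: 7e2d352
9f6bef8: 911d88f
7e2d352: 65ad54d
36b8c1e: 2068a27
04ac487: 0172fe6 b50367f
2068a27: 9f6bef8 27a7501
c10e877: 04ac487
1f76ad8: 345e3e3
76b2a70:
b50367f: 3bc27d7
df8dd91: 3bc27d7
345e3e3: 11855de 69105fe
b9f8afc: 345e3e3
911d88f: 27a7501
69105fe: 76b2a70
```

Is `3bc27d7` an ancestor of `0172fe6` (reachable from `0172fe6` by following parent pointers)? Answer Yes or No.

Ancestors of 0172fe6: {0172fe6, 69105fe, 76b2a70}.
3bc27d7 is not in that set, so it is not an ancestor of 0172fe6.

No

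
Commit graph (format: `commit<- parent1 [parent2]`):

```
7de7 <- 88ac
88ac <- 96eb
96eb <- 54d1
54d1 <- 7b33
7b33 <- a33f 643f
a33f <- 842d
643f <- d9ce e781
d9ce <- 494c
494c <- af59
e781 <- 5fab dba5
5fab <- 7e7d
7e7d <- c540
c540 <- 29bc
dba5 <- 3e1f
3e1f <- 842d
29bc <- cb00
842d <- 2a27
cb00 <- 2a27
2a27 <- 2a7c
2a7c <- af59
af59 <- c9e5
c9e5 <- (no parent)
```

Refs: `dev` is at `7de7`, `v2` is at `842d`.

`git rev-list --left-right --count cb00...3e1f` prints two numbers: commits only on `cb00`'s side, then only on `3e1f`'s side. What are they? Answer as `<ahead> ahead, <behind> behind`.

Reachable from cb00: {2a27, 2a7c, af59, c9e5, cb00}.
Reachable from 3e1f: {2a27, 2a7c, 3e1f, 842d, af59, c9e5}.
Only in cb00's history (ahead): {cb00} — 1.
Only in 3e1f's history (behind): {3e1f, 842d} — 2.

1 ahead, 2 behind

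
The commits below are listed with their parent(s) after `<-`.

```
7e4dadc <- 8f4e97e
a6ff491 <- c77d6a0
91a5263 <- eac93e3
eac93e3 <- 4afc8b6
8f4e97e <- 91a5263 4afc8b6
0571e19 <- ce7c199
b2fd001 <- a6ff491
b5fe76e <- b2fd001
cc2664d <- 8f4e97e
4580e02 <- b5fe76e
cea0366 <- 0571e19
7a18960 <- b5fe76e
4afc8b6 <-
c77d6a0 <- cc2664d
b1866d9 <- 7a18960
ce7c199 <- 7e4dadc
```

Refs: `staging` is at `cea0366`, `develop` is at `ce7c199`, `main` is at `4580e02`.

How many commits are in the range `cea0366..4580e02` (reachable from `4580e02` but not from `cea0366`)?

6

Reachable from 4580e02: {4580e02, 4afc8b6, 8f4e97e, 91a5263, a6ff491, b2fd001, b5fe76e, c77d6a0, cc2664d, eac93e3}.
Reachable from cea0366: {0571e19, 4afc8b6, 7e4dadc, 8f4e97e, 91a5263, ce7c199, cea0366, eac93e3}.
In 4580e02's history but not cea0366's: {4580e02, a6ff491, b2fd001, b5fe76e, c77d6a0, cc2664d} — 6 commits.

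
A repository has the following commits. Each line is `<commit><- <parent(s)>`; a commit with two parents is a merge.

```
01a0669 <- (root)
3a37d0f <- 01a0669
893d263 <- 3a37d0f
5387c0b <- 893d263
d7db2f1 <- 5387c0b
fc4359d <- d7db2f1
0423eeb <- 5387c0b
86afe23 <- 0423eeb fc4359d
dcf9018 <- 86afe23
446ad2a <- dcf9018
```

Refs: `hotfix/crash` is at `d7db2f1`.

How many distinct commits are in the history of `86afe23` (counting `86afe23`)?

Walking parent pointers from 86afe23: reachable set = {01a0669, 0423eeb, 3a37d0f, 5387c0b, 86afe23, 893d263, d7db2f1, fc4359d}.
That is 8 commits.

8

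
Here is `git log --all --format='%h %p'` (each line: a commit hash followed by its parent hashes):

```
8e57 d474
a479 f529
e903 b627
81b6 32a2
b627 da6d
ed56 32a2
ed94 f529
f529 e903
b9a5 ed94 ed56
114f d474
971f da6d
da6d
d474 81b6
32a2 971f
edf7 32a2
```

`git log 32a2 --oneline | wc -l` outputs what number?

3

Walking parent pointers from 32a2: reachable set = {32a2, 971f, da6d}.
That is 3 commits.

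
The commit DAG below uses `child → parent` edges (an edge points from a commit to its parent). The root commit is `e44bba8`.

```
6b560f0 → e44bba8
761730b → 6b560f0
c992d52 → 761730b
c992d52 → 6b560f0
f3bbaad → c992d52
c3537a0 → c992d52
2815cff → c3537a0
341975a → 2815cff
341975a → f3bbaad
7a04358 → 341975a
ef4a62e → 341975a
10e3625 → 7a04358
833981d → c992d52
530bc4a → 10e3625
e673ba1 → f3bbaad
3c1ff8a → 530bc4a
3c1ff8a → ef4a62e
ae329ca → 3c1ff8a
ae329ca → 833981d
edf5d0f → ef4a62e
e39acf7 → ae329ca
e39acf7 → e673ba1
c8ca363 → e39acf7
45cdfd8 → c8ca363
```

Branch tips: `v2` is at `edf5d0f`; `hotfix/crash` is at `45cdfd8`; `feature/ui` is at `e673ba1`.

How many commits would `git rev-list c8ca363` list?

18

Walking parent pointers from c8ca363: reachable set = {10e3625, 2815cff, 341975a, 3c1ff8a, 530bc4a, 6b560f0, 761730b, 7a04358, 833981d, ae329ca, c3537a0, c8ca363, c992d52, e39acf7, e44bba8, e673ba1, ef4a62e, f3bbaad}.
That is 18 commits.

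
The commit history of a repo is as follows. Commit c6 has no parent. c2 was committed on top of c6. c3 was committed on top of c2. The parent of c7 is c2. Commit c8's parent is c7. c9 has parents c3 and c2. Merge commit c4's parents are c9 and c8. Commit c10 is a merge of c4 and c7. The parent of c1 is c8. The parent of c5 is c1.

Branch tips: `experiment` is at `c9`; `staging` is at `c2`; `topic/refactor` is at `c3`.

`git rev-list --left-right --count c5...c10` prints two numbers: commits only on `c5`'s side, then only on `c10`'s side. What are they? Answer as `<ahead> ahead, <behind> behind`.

Reachable from c5: {c1, c2, c5, c6, c7, c8}.
Reachable from c10: {c10, c2, c3, c4, c6, c7, c8, c9}.
Only in c5's history (ahead): {c1, c5} — 2.
Only in c10's history (behind): {c10, c3, c4, c9} — 4.

2 ahead, 4 behind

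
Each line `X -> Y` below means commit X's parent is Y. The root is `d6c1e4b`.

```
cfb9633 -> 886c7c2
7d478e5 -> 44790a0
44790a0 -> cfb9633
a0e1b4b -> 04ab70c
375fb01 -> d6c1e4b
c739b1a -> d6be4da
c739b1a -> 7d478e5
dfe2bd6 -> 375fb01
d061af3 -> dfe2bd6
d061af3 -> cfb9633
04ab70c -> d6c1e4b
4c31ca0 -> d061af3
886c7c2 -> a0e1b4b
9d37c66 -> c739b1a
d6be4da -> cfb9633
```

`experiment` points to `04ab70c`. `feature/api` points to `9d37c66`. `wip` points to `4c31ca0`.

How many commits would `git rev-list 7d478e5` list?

Walking parent pointers from 7d478e5: reachable set = {04ab70c, 44790a0, 7d478e5, 886c7c2, a0e1b4b, cfb9633, d6c1e4b}.
That is 7 commits.

7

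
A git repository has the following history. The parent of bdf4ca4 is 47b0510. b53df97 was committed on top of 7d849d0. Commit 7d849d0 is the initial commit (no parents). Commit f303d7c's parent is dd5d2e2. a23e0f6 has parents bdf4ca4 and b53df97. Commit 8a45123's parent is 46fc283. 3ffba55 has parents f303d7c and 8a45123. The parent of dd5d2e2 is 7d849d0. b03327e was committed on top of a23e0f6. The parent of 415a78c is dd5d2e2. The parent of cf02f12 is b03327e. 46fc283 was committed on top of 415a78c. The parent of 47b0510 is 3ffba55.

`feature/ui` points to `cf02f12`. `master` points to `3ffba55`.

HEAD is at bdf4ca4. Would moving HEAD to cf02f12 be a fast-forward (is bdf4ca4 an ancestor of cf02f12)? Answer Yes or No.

Yes

A fast-forward from bdf4ca4 to cf02f12 is possible iff bdf4ca4 is an ancestor of cf02f12.
Ancestors of cf02f12: {3ffba55, 415a78c, 46fc283, 47b0510, 7d849d0, 8a45123, a23e0f6, b03327e, b53df97, bdf4ca4, cf02f12, dd5d2e2, f303d7c}.
bdf4ca4 is among them, so fast-forward is possible.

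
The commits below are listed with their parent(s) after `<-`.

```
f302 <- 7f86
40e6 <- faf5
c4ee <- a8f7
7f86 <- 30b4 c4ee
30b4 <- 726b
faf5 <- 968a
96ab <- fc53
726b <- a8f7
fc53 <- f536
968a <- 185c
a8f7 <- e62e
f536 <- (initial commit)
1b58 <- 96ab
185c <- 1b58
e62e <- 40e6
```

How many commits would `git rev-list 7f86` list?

14

Walking parent pointers from 7f86: reachable set = {185c, 1b58, 30b4, 40e6, 726b, 7f86, 968a, 96ab, a8f7, c4ee, e62e, f536, faf5, fc53}.
That is 14 commits.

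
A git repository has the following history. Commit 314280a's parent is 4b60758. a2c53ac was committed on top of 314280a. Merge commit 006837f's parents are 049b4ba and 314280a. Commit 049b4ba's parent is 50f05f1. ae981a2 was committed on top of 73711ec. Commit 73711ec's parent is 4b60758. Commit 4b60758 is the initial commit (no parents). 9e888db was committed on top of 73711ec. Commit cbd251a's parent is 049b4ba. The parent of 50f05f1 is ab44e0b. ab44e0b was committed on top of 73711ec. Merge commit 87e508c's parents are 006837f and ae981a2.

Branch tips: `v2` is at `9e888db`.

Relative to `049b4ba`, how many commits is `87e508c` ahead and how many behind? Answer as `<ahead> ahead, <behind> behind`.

Reachable from 87e508c: {006837f, 049b4ba, 314280a, 4b60758, 50f05f1, 73711ec, 87e508c, ab44e0b, ae981a2}.
Reachable from 049b4ba: {049b4ba, 4b60758, 50f05f1, 73711ec, ab44e0b}.
Only in 87e508c's history (ahead): {006837f, 314280a, 87e508c, ae981a2} — 4.
Only in 049b4ba's history (behind): {} — 0.

4 ahead, 0 behind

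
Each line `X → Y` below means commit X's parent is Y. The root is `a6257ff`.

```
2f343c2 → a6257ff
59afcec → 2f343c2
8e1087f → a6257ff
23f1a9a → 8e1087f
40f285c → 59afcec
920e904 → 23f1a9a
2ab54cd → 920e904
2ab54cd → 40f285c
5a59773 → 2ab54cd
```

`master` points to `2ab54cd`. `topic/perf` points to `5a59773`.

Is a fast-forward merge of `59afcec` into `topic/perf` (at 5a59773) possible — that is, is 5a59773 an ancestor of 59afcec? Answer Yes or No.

No

A fast-forward from 5a59773 to 59afcec is possible iff 5a59773 is an ancestor of 59afcec.
Ancestors of 59afcec: {2f343c2, 59afcec, a6257ff}.
5a59773 is not among them, so fast-forward is not possible.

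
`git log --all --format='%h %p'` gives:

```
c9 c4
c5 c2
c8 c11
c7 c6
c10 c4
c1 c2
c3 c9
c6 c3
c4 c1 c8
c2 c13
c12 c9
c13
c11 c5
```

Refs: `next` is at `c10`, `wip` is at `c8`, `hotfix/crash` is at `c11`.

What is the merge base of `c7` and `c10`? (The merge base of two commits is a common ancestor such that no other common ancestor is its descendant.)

c4

Ancestors of c7: {c1, c11, c13, c2, c3, c4, c5, c6, c7, c8, c9}.
Ancestors of c10: {c1, c10, c11, c13, c2, c4, c5, c8}.
Common ancestors: {c1, c11, c13, c2, c4, c5, c8}.
Among these, c4 is not an ancestor of any other common ancestor — it is the merge base.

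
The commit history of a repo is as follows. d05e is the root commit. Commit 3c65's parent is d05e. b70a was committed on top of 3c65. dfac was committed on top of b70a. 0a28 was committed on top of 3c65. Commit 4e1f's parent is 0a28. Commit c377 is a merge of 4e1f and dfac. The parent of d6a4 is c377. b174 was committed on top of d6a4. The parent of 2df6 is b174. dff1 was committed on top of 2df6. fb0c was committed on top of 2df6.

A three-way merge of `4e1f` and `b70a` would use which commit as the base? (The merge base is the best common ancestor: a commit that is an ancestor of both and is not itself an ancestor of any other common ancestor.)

Ancestors of 4e1f: {0a28, 3c65, 4e1f, d05e}.
Ancestors of b70a: {3c65, b70a, d05e}.
Common ancestors: {3c65, d05e}.
Among these, 3c65 is not an ancestor of any other common ancestor — it is the merge base.

3c65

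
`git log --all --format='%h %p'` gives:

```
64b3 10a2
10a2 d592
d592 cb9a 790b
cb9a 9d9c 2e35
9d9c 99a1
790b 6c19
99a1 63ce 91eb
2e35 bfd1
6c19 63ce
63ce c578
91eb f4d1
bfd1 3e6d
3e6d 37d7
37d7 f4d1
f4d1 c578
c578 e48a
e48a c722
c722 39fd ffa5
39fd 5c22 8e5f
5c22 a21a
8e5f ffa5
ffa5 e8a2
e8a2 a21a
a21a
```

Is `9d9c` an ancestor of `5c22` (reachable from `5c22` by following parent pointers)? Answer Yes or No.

No

Ancestors of 5c22: {5c22, a21a}.
9d9c is not in that set, so it is not an ancestor of 5c22.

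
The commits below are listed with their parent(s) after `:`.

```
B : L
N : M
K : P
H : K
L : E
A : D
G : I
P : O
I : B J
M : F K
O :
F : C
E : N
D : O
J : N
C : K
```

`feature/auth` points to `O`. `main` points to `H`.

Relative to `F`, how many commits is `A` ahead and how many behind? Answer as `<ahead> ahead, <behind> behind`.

2 ahead, 4 behind

Reachable from A: {A, D, O}.
Reachable from F: {C, F, K, O, P}.
Only in A's history (ahead): {A, D} — 2.
Only in F's history (behind): {C, F, K, P} — 4.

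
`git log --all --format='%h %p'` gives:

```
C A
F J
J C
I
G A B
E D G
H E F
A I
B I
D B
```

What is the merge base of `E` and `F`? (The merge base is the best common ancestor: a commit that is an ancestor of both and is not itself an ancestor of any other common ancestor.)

A

Ancestors of E: {A, B, D, E, G, I}.
Ancestors of F: {A, C, F, I, J}.
Common ancestors: {A, I}.
Among these, A is not an ancestor of any other common ancestor — it is the merge base.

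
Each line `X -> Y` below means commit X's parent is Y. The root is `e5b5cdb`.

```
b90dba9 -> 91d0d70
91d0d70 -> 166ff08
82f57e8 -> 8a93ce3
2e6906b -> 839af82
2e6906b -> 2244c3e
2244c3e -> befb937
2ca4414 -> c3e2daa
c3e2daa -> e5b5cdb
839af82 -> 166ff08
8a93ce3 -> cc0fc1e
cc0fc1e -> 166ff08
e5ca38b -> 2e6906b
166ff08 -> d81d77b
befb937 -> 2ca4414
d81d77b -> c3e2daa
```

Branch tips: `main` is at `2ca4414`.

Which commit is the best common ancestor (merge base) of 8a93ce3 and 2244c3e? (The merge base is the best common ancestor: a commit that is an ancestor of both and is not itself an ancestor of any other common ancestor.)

c3e2daa

Ancestors of 8a93ce3: {166ff08, 8a93ce3, c3e2daa, cc0fc1e, d81d77b, e5b5cdb}.
Ancestors of 2244c3e: {2244c3e, 2ca4414, befb937, c3e2daa, e5b5cdb}.
Common ancestors: {c3e2daa, e5b5cdb}.
Among these, c3e2daa is not an ancestor of any other common ancestor — it is the merge base.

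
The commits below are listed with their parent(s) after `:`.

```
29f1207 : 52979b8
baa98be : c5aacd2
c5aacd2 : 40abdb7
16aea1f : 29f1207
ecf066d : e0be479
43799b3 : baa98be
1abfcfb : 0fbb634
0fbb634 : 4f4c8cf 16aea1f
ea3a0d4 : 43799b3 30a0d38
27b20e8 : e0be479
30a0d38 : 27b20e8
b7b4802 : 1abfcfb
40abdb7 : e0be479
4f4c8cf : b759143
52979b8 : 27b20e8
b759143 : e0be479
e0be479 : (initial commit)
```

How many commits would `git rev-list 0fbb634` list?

8

Walking parent pointers from 0fbb634: reachable set = {0fbb634, 16aea1f, 27b20e8, 29f1207, 4f4c8cf, 52979b8, b759143, e0be479}.
That is 8 commits.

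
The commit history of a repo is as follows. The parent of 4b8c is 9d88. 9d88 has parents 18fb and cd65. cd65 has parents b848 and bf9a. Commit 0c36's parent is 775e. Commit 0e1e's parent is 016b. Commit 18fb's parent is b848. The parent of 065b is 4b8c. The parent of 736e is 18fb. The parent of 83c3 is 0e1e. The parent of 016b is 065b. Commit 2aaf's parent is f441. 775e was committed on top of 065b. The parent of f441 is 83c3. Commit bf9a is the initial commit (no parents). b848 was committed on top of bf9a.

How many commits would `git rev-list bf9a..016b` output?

7

Reachable from 016b: {016b, 065b, 18fb, 4b8c, 9d88, b848, bf9a, cd65}.
Reachable from bf9a: {bf9a}.
In 016b's history but not bf9a's: {016b, 065b, 18fb, 4b8c, 9d88, b848, cd65} — 7 commits.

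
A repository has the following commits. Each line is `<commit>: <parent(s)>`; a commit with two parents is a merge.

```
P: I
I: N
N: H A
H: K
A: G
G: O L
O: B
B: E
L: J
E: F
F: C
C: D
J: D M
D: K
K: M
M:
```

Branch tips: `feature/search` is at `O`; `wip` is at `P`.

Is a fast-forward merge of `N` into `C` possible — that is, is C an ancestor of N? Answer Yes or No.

Yes

A fast-forward from C to N is possible iff C is an ancestor of N.
Ancestors of N: {A, B, C, D, E, F, G, H, J, K, L, M, N, O}.
C is among them, so fast-forward is possible.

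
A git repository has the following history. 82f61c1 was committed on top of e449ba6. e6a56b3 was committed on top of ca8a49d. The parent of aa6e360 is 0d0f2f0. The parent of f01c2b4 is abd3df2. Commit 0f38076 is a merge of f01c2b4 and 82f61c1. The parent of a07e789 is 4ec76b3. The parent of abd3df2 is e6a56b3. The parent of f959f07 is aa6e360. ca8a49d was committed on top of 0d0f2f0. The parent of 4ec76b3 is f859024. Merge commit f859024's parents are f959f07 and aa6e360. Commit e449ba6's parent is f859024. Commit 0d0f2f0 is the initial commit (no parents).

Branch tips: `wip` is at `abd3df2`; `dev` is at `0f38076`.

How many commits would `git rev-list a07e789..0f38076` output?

Reachable from 0f38076: {0d0f2f0, 0f38076, 82f61c1, aa6e360, abd3df2, ca8a49d, e449ba6, e6a56b3, f01c2b4, f859024, f959f07}.
Reachable from a07e789: {0d0f2f0, 4ec76b3, a07e789, aa6e360, f859024, f959f07}.
In 0f38076's history but not a07e789's: {0f38076, 82f61c1, abd3df2, ca8a49d, e449ba6, e6a56b3, f01c2b4} — 7 commits.

7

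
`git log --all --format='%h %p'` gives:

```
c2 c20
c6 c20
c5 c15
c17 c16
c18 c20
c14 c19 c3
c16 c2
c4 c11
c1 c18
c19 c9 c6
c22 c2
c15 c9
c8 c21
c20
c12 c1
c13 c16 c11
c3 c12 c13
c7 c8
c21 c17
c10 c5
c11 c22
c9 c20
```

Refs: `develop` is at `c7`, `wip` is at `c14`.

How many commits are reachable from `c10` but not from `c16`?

4

Reachable from c10: {c10, c15, c20, c5, c9}.
Reachable from c16: {c16, c2, c20}.
In c10's history but not c16's: {c10, c15, c5, c9} — 4 commits.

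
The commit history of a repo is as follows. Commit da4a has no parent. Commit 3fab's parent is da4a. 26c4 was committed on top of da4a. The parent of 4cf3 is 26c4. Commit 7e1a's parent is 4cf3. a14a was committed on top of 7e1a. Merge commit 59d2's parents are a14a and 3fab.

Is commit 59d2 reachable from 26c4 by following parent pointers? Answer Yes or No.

Ancestors of 26c4: {26c4, da4a}.
59d2 is not in that set, so it is not an ancestor of 26c4.

No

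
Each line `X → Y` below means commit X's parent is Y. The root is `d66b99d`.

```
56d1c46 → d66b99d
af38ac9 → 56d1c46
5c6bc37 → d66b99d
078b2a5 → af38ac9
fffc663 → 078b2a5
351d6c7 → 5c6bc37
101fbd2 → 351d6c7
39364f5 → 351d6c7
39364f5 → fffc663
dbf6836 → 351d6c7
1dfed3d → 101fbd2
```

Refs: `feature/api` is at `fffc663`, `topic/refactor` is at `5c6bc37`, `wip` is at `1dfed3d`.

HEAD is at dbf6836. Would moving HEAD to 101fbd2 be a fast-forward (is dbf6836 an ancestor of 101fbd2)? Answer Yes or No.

No

A fast-forward from dbf6836 to 101fbd2 is possible iff dbf6836 is an ancestor of 101fbd2.
Ancestors of 101fbd2: {101fbd2, 351d6c7, 5c6bc37, d66b99d}.
dbf6836 is not among them, so fast-forward is not possible.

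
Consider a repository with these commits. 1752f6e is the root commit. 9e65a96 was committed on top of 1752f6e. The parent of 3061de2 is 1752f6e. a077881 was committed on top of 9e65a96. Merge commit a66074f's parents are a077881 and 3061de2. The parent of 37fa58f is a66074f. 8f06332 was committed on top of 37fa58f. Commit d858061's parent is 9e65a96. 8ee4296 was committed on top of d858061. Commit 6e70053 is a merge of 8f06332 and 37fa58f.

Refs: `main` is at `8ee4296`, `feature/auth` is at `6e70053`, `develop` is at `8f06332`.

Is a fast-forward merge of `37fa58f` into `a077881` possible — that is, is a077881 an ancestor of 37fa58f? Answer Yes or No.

Yes

A fast-forward from a077881 to 37fa58f is possible iff a077881 is an ancestor of 37fa58f.
Ancestors of 37fa58f: {1752f6e, 3061de2, 37fa58f, 9e65a96, a077881, a66074f}.
a077881 is among them, so fast-forward is possible.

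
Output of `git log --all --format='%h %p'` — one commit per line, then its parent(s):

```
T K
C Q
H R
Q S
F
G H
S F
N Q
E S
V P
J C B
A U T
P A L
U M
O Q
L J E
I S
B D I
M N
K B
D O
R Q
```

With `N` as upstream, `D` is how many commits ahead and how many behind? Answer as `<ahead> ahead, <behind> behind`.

Reachable from D: {D, F, O, Q, S}.
Reachable from N: {F, N, Q, S}.
Only in D's history (ahead): {D, O} — 2.
Only in N's history (behind): {N} — 1.

2 ahead, 1 behind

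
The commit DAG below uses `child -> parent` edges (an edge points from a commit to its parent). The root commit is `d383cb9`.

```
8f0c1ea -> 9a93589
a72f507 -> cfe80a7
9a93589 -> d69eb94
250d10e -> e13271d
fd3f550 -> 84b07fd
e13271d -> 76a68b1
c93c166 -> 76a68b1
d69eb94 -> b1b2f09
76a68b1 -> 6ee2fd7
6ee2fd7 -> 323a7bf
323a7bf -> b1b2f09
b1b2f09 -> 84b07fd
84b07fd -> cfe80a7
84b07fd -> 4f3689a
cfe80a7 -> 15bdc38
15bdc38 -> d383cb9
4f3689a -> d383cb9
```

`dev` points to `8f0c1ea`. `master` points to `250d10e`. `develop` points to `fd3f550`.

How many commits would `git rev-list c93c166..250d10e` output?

Reachable from 250d10e: {15bdc38, 250d10e, 323a7bf, 4f3689a, 6ee2fd7, 76a68b1, 84b07fd, b1b2f09, cfe80a7, d383cb9, e13271d}.
Reachable from c93c166: {15bdc38, 323a7bf, 4f3689a, 6ee2fd7, 76a68b1, 84b07fd, b1b2f09, c93c166, cfe80a7, d383cb9}.
In 250d10e's history but not c93c166's: {250d10e, e13271d} — 2 commits.

2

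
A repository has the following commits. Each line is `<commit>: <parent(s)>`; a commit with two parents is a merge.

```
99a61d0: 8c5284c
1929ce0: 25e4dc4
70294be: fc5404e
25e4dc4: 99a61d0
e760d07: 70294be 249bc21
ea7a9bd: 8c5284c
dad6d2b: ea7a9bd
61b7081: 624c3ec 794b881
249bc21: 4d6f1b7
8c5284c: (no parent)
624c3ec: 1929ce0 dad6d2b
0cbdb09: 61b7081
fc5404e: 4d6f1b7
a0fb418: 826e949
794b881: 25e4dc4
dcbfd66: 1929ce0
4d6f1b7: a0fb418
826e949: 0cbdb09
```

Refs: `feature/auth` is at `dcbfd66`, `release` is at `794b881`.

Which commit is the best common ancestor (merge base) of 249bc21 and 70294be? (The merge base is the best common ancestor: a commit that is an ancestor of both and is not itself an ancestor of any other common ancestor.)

4d6f1b7

Ancestors of 249bc21: {0cbdb09, 1929ce0, 249bc21, 25e4dc4, 4d6f1b7, 61b7081, 624c3ec, 794b881, 826e949, 8c5284c, 99a61d0, a0fb418, dad6d2b, ea7a9bd}.
Ancestors of 70294be: {0cbdb09, 1929ce0, 25e4dc4, 4d6f1b7, 61b7081, 624c3ec, 70294be, 794b881, 826e949, 8c5284c, 99a61d0, a0fb418, dad6d2b, ea7a9bd, fc5404e}.
Common ancestors: {0cbdb09, 1929ce0, 25e4dc4, 4d6f1b7, 61b7081, 624c3ec, 794b881, 826e949, 8c5284c, 99a61d0, a0fb418, dad6d2b, ea7a9bd}.
Among these, 4d6f1b7 is not an ancestor of any other common ancestor — it is the merge base.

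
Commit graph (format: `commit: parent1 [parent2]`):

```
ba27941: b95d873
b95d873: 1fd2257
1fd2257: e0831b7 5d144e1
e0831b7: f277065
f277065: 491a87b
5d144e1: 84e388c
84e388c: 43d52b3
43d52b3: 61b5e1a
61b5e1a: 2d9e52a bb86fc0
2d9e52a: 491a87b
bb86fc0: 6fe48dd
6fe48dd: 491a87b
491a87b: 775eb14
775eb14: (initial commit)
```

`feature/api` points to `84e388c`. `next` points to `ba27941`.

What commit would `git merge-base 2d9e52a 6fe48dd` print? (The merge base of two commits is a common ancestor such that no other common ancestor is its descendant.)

Ancestors of 2d9e52a: {2d9e52a, 491a87b, 775eb14}.
Ancestors of 6fe48dd: {491a87b, 6fe48dd, 775eb14}.
Common ancestors: {491a87b, 775eb14}.
Among these, 491a87b is not an ancestor of any other common ancestor — it is the merge base.

491a87b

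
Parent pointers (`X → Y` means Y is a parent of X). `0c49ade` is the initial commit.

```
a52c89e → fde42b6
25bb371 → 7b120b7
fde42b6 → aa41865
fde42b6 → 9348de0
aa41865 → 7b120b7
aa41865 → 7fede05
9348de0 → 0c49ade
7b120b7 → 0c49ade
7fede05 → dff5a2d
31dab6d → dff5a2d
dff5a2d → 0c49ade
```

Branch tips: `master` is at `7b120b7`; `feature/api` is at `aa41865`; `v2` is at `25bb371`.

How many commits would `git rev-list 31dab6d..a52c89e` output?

Reachable from a52c89e: {0c49ade, 7b120b7, 7fede05, 9348de0, a52c89e, aa41865, dff5a2d, fde42b6}.
Reachable from 31dab6d: {0c49ade, 31dab6d, dff5a2d}.
In a52c89e's history but not 31dab6d's: {7b120b7, 7fede05, 9348de0, a52c89e, aa41865, fde42b6} — 6 commits.

6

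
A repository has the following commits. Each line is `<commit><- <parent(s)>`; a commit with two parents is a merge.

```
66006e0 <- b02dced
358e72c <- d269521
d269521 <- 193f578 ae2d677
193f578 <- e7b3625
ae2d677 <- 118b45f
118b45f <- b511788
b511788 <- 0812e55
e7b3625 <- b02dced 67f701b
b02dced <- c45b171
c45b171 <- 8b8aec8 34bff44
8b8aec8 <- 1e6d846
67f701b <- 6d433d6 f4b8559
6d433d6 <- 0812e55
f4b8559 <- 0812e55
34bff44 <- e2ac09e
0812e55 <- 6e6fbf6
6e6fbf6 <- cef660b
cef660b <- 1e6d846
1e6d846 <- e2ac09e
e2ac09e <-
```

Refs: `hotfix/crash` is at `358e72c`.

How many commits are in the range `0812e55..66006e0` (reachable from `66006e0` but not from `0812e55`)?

Reachable from 66006e0: {1e6d846, 34bff44, 66006e0, 8b8aec8, b02dced, c45b171, e2ac09e}.
Reachable from 0812e55: {0812e55, 1e6d846, 6e6fbf6, cef660b, e2ac09e}.
In 66006e0's history but not 0812e55's: {34bff44, 66006e0, 8b8aec8, b02dced, c45b171} — 5 commits.

5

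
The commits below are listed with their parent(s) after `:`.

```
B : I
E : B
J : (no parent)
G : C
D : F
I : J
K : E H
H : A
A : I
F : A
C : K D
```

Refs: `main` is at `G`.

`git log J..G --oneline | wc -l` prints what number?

10

Reachable from G: {A, B, C, D, E, F, G, H, I, J, K}.
Reachable from J: {J}.
In G's history but not J's: {A, B, C, D, E, F, G, H, I, K} — 10 commits.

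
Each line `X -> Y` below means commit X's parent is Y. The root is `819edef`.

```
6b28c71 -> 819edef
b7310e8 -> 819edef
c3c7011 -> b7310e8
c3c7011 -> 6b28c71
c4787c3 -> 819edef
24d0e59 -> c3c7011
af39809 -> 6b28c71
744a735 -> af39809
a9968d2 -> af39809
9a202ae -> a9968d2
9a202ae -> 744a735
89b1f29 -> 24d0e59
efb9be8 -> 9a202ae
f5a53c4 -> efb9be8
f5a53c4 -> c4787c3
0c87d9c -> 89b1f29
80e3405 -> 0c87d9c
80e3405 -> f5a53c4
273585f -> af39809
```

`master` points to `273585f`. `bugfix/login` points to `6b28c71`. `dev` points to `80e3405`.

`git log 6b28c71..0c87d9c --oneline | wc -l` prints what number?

Reachable from 0c87d9c: {0c87d9c, 24d0e59, 6b28c71, 819edef, 89b1f29, b7310e8, c3c7011}.
Reachable from 6b28c71: {6b28c71, 819edef}.
In 0c87d9c's history but not 6b28c71's: {0c87d9c, 24d0e59, 89b1f29, b7310e8, c3c7011} — 5 commits.

5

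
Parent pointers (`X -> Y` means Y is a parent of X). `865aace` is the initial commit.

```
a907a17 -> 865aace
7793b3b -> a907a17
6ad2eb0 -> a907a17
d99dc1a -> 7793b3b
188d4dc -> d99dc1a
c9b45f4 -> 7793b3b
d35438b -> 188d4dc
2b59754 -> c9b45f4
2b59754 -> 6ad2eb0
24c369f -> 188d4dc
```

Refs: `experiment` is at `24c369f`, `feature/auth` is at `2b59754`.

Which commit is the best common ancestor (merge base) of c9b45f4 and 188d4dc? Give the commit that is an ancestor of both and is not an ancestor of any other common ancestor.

Ancestors of c9b45f4: {7793b3b, 865aace, a907a17, c9b45f4}.
Ancestors of 188d4dc: {188d4dc, 7793b3b, 865aace, a907a17, d99dc1a}.
Common ancestors: {7793b3b, 865aace, a907a17}.
Among these, 7793b3b is not an ancestor of any other common ancestor — it is the merge base.

7793b3b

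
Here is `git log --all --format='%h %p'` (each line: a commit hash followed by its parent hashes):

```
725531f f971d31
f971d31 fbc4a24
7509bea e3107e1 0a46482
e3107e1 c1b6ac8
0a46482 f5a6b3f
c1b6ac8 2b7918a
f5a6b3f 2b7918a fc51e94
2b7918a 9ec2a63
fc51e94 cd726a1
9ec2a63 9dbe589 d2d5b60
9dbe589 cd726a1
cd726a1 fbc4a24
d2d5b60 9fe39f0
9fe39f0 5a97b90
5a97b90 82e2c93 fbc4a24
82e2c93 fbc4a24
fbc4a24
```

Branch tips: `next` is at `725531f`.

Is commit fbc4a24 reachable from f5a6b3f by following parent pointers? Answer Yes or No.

Ancestors of f5a6b3f (commits reachable by following parents): {2b7918a, 5a97b90, 82e2c93, 9dbe589, 9ec2a63, 9fe39f0, cd726a1, d2d5b60, f5a6b3f, fbc4a24, fc51e94}.
fbc4a24 is in that set, so it is an ancestor of f5a6b3f.

Yes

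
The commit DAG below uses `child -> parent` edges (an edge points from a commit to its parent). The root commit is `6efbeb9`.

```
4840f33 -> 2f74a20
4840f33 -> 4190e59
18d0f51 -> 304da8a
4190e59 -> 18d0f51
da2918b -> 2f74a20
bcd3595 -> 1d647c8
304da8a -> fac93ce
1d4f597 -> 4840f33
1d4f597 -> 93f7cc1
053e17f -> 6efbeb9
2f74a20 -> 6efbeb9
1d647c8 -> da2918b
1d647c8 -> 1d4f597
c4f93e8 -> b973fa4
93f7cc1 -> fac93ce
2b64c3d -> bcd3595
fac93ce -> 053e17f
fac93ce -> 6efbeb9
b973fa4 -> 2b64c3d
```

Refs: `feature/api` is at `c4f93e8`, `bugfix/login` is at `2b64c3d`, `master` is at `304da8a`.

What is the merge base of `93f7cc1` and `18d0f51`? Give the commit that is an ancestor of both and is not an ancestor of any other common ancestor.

fac93ce

Ancestors of 93f7cc1: {053e17f, 6efbeb9, 93f7cc1, fac93ce}.
Ancestors of 18d0f51: {053e17f, 18d0f51, 304da8a, 6efbeb9, fac93ce}.
Common ancestors: {053e17f, 6efbeb9, fac93ce}.
Among these, fac93ce is not an ancestor of any other common ancestor — it is the merge base.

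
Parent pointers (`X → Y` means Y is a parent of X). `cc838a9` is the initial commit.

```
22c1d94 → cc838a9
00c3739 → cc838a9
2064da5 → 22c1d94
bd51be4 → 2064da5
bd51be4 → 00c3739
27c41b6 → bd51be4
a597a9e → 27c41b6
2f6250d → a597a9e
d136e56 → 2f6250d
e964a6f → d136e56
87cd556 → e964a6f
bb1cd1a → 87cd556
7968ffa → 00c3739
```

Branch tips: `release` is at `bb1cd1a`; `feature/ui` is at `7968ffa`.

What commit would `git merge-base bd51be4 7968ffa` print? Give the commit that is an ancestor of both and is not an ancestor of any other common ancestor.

Ancestors of bd51be4: {00c3739, 2064da5, 22c1d94, bd51be4, cc838a9}.
Ancestors of 7968ffa: {00c3739, 7968ffa, cc838a9}.
Common ancestors: {00c3739, cc838a9}.
Among these, 00c3739 is not an ancestor of any other common ancestor — it is the merge base.

00c3739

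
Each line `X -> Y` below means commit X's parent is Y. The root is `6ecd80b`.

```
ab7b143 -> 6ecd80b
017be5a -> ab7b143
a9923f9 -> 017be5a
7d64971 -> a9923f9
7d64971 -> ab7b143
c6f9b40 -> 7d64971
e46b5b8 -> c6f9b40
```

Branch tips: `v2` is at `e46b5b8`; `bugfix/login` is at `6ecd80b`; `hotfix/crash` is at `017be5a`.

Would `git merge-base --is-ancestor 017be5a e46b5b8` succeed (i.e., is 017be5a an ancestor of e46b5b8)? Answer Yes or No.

Yes

Ancestors of e46b5b8 (commits reachable by following parents): {017be5a, 6ecd80b, 7d64971, a9923f9, ab7b143, c6f9b40, e46b5b8}.
017be5a is in that set, so it is an ancestor of e46b5b8.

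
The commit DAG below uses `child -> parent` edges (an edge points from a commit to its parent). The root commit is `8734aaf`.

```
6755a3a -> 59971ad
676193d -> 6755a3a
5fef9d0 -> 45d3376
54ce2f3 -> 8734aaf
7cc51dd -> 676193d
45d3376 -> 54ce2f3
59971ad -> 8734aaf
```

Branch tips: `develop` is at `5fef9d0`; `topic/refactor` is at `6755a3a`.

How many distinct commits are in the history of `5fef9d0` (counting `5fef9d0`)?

4

Walking parent pointers from 5fef9d0: reachable set = {45d3376, 54ce2f3, 5fef9d0, 8734aaf}.
That is 4 commits.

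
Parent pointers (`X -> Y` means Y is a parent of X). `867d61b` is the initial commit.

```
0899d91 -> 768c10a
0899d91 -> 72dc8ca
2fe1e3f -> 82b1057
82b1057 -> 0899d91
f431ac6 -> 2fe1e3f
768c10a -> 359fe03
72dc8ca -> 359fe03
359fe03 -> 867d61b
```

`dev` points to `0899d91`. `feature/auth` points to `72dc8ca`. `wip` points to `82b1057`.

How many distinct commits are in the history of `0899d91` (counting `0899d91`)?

5

Walking parent pointers from 0899d91: reachable set = {0899d91, 359fe03, 72dc8ca, 768c10a, 867d61b}.
That is 5 commits.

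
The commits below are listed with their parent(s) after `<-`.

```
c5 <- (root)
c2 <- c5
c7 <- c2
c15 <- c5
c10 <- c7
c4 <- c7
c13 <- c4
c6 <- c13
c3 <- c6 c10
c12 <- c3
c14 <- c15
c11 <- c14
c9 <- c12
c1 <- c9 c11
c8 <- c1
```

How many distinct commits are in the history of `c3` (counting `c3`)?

Walking parent pointers from c3: reachable set = {c10, c13, c2, c3, c4, c5, c6, c7}.
That is 8 commits.

8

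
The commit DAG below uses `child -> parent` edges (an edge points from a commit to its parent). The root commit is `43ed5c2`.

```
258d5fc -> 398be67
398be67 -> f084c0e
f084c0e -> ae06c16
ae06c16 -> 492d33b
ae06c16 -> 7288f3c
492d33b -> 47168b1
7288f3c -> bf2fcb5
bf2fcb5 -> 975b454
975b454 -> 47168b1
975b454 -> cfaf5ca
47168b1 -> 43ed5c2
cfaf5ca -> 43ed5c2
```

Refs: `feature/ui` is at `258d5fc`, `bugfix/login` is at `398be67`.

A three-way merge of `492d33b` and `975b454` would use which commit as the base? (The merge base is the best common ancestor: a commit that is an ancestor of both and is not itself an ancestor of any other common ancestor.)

47168b1

Ancestors of 492d33b: {43ed5c2, 47168b1, 492d33b}.
Ancestors of 975b454: {43ed5c2, 47168b1, 975b454, cfaf5ca}.
Common ancestors: {43ed5c2, 47168b1}.
Among these, 47168b1 is not an ancestor of any other common ancestor — it is the merge base.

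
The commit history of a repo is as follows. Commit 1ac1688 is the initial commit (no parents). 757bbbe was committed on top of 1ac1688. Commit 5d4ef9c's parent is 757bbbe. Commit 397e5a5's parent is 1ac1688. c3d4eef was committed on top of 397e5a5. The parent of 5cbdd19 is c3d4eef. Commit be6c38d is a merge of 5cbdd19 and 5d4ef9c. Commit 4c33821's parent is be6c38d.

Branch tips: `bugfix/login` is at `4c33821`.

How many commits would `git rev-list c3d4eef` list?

3

Walking parent pointers from c3d4eef: reachable set = {1ac1688, 397e5a5, c3d4eef}.
That is 3 commits.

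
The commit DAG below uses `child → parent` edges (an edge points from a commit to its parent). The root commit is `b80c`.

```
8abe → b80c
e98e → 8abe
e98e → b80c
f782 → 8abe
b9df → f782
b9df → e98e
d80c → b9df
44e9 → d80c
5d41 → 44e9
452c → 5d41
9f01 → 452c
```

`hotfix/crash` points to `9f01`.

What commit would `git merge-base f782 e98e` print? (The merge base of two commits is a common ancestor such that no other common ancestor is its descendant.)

8abe

Ancestors of f782: {8abe, b80c, f782}.
Ancestors of e98e: {8abe, b80c, e98e}.
Common ancestors: {8abe, b80c}.
Among these, 8abe is not an ancestor of any other common ancestor — it is the merge base.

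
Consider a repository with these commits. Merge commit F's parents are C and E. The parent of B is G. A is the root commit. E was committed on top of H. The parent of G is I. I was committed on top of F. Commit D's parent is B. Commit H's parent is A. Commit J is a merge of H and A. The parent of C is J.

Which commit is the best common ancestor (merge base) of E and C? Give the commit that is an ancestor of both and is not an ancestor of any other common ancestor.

Ancestors of E: {A, E, H}.
Ancestors of C: {A, C, H, J}.
Common ancestors: {A, H}.
Among these, H is not an ancestor of any other common ancestor — it is the merge base.

H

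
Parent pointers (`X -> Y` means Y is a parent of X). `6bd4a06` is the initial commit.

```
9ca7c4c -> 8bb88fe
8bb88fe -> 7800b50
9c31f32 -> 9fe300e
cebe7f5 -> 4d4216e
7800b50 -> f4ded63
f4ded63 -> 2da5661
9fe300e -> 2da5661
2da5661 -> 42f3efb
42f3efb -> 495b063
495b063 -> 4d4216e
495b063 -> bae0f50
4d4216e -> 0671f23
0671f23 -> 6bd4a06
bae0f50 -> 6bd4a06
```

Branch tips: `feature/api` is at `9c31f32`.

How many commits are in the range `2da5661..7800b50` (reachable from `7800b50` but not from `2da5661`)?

Reachable from 7800b50: {0671f23, 2da5661, 42f3efb, 495b063, 4d4216e, 6bd4a06, 7800b50, bae0f50, f4ded63}.
Reachable from 2da5661: {0671f23, 2da5661, 42f3efb, 495b063, 4d4216e, 6bd4a06, bae0f50}.
In 7800b50's history but not 2da5661's: {7800b50, f4ded63} — 2 commits.

2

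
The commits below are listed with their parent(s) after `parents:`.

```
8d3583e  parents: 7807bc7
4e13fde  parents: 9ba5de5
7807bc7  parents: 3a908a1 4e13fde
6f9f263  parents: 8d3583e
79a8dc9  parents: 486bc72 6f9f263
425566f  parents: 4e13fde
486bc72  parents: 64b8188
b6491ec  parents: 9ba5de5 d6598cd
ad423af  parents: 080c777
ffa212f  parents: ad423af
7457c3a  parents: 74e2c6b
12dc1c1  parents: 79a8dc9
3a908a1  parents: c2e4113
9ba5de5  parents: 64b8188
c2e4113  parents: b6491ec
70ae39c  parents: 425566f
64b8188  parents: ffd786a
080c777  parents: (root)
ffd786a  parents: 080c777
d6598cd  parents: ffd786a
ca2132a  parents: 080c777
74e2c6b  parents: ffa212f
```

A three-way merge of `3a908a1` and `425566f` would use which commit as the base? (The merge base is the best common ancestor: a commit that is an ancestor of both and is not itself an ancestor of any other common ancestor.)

9ba5de5

Ancestors of 3a908a1: {080c777, 3a908a1, 64b8188, 9ba5de5, b6491ec, c2e4113, d6598cd, ffd786a}.
Ancestors of 425566f: {080c777, 425566f, 4e13fde, 64b8188, 9ba5de5, ffd786a}.
Common ancestors: {080c777, 64b8188, 9ba5de5, ffd786a}.
Among these, 9ba5de5 is not an ancestor of any other common ancestor — it is the merge base.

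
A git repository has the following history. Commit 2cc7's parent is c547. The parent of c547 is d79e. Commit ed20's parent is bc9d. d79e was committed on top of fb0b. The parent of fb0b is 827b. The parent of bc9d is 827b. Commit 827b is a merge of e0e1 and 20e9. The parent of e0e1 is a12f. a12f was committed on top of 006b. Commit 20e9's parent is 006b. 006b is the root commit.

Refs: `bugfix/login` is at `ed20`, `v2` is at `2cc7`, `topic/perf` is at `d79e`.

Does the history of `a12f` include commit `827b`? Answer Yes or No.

No

Ancestors of a12f: {006b, a12f}.
827b is not in that set, so it is not an ancestor of a12f.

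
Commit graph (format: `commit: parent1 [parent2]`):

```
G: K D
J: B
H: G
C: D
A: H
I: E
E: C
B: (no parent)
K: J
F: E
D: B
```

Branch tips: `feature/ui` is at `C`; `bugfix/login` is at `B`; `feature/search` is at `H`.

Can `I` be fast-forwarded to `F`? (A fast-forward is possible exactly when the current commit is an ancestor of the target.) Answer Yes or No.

No

A fast-forward from I to F is possible iff I is an ancestor of F.
Ancestors of F: {B, C, D, E, F}.
I is not among them, so fast-forward is not possible.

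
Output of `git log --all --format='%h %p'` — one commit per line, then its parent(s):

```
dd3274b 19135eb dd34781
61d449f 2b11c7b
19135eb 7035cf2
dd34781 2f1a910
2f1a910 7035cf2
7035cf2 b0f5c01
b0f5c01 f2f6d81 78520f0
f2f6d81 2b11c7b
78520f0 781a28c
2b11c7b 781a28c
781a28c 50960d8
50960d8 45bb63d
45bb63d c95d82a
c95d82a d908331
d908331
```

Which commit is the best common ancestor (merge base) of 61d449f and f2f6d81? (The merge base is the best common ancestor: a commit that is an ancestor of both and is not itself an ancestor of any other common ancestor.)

2b11c7b

Ancestors of 61d449f: {2b11c7b, 45bb63d, 50960d8, 61d449f, 781a28c, c95d82a, d908331}.
Ancestors of f2f6d81: {2b11c7b, 45bb63d, 50960d8, 781a28c, c95d82a, d908331, f2f6d81}.
Common ancestors: {2b11c7b, 45bb63d, 50960d8, 781a28c, c95d82a, d908331}.
Among these, 2b11c7b is not an ancestor of any other common ancestor — it is the merge base.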